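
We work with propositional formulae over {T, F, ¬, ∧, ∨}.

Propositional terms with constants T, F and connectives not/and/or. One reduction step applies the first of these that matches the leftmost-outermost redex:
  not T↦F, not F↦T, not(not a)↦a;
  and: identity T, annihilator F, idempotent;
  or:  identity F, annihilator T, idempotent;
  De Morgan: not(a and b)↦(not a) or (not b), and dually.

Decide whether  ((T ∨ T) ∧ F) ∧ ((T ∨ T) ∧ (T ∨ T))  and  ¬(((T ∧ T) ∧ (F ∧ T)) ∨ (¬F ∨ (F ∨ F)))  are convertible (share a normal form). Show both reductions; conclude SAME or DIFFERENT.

Answer: SAME — A ⇓ F, B ⇓ F

Working:
Term A:
  start: ((T ∨ T) ∧ F) ∧ ((T ∨ T) ∧ (T ∨ T))
  →1  F ∧ ((T ∨ T) ∧ (T ∨ T))
  →2  F

Term B:
  start: ¬(((T ∧ T) ∧ (F ∧ T)) ∨ (¬F ∨ (F ∨ F)))
  →1  ¬((T ∧ T) ∧ (F ∧ T)) ∧ ¬(¬F ∨ (F ∨ F))
  →2  (¬(T ∧ T) ∨ ¬(F ∧ T)) ∧ ¬(¬F ∨ (F ∨ F))
  →3  ((¬T ∨ ¬T) ∨ ¬(F ∧ T)) ∧ ¬(¬F ∨ (F ∨ F))
  →4  (¬T ∨ ¬(F ∧ T)) ∧ ¬(¬F ∨ (F ∨ F))
  →5  (F ∨ ¬(F ∧ T)) ∧ ¬(¬F ∨ (F ∨ F))
  →6  ¬(F ∧ T) ∧ ¬(¬F ∨ (F ∨ F))
  →7  (¬F ∨ ¬T) ∧ ¬(¬F ∨ (F ∨ F))
  →8  (T ∨ ¬T) ∧ ¬(¬F ∨ (F ∨ F))
  →9  T ∧ ¬(¬F ∨ (F ∨ F))
  →10  ¬(¬F ∨ (F ∨ F))
  →11  ¬¬F ∧ ¬(F ∨ F)
  →12  F ∧ ¬(F ∨ F)
  →13  F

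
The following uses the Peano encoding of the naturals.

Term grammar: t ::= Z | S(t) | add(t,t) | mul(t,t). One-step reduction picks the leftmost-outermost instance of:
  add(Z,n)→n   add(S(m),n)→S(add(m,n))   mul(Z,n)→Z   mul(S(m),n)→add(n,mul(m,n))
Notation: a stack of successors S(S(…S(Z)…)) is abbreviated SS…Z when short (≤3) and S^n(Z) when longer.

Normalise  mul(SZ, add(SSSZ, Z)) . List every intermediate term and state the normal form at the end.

Answer: normal form = SSSZ  (in 10 steps)

Reduction:
  start: mul(SZ, add(SSSZ, Z))
  [1] add(add(SSSZ, Z), mul(Z, add(SSSZ, Z)))
  [2] add(S(add(SSZ, Z)), mul(Z, add(SSSZ, Z)))
  [3] S(add(add(SSZ, Z), mul(Z, add(SSSZ, Z))))
  [4] S(add(S(add(SZ, Z)), mul(Z, add(SSSZ, Z))))
  [5] S(S(add(add(SZ, Z), mul(Z, add(SSSZ, Z)))))
  [6] S(S(add(S(add(Z, Z)), mul(Z, add(SSSZ, Z)))))
  [7] S(S(S(add(add(Z, Z), mul(Z, add(SSSZ, Z))))))
  [8] S(S(S(add(Z, mul(Z, add(SSSZ, Z))))))
  [9] S(S(S(mul(Z, add(SSSZ, Z)))))
  [10] SSSZ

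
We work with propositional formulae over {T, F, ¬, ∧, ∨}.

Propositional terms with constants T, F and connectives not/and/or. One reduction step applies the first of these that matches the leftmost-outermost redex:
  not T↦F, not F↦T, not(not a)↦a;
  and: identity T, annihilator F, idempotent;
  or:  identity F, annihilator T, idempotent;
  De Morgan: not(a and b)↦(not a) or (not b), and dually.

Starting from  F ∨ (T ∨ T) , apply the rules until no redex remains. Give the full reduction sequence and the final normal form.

Answer: normal form = T  (in 2 steps)

Working:
  start: F ∨ (T ∨ T)
  →1  T ∨ T
  →2  T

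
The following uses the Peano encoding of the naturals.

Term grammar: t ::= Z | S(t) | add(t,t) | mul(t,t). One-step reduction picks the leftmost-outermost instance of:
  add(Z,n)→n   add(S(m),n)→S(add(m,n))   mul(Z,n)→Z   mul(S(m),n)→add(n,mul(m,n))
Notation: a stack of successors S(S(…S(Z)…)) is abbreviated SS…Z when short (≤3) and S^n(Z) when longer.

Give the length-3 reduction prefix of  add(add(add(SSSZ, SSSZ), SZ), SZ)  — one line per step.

  start: add(add(add(SSSZ, SSSZ), SZ), SZ)
  [1] add(add(S(add(SSZ, SSSZ)), SZ), SZ)
  [2] add(S(add(add(SSZ, SSSZ), SZ)), SZ)
  [3] S(add(add(add(SSZ, SSSZ), SZ), SZ))

Answer: after 3 steps: S(add(add(add(SSZ, SSSZ), SZ), SZ))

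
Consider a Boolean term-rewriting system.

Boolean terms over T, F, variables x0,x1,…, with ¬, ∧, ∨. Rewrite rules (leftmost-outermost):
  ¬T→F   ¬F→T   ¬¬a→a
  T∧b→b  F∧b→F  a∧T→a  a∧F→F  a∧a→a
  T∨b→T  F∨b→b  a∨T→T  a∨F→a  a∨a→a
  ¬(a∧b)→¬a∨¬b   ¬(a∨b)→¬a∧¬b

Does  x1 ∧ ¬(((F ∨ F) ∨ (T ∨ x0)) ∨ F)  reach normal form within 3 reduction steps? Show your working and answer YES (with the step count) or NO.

Answer: NO — after 3 steps the term is x1 ∧ (((¬F ∧ ¬F) ∧ ¬(T ∨ x0)) ∧ ¬F), not yet normal

Working:
  start: x1 ∧ ¬(((F ∨ F) ∨ (T ∨ x0)) ∨ F)
  →1  x1 ∧ (¬((F ∨ F) ∨ (T ∨ x0)) ∧ ¬F)
  →2  x1 ∧ ((¬(F ∨ F) ∧ ¬(T ∨ x0)) ∧ ¬F)
  →3  x1 ∧ (((¬F ∧ ¬F) ∧ ¬(T ∨ x0)) ∧ ¬F)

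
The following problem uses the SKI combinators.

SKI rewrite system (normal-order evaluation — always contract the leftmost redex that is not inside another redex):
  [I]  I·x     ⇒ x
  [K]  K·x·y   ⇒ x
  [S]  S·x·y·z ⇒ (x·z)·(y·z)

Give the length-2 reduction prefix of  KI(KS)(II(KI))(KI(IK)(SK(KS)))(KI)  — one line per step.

  start: KI(KS)(II(KI))(KI(IK)(SK(KS)))(KI)
  [1] I(II(KI))(KI(IK)(SK(KS)))(KI)
  [2] II(KI)(KI(IK)(SK(KS)))(KI)

Answer: after 2 steps: II(KI)(KI(IK)(SK(KS)))(KI)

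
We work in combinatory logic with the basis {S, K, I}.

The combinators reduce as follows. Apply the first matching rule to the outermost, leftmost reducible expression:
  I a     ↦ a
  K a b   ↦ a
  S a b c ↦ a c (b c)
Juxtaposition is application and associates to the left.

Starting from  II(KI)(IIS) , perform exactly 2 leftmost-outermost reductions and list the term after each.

  start: II(KI)(IIS)
  →1  I(KI)(IIS)
  →2  KI(IIS)

Answer: after 2 steps: KI(IIS)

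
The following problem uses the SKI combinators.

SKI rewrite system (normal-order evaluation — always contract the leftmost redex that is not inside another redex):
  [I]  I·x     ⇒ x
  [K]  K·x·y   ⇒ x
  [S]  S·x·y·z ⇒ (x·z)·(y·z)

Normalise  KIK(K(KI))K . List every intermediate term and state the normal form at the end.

Answer: normal form = KI  (in 3 steps)

Derivation:
  start: KIK(K(KI))K
  →1  I(K(KI))K
  →2  K(KI)K
  →3  KI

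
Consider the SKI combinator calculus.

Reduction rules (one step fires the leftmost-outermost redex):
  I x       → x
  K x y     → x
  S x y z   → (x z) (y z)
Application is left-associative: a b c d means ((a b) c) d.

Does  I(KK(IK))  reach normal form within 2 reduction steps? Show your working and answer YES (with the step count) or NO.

Answer: YES — reaches normal form K in 2 ≤ 2 steps

Derivation:
  start: I(KK(IK))
  [1] KK(IK)
  [2] K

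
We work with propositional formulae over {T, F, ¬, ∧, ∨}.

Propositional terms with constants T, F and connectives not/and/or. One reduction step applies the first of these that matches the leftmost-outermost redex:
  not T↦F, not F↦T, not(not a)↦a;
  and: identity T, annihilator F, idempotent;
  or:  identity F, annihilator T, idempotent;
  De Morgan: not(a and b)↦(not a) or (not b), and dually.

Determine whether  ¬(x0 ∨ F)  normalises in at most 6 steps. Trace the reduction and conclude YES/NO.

Answer: YES — reaches normal form ¬x0 in 3 ≤ 6 steps

Working:
  start: ¬(x0 ∨ F)
  [1] ¬x0 ∧ ¬F
  [2] ¬x0 ∧ T
  [3] ¬x0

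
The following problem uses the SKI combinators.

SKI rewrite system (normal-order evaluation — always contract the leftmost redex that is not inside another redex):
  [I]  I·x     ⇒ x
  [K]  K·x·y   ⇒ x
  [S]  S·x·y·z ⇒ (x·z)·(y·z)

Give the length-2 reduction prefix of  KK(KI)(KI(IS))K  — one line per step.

  start: KK(KI)(KI(IS))K
  →1  K(KI(IS))K
  →2  KI(IS)

Answer: after 2 steps: KI(IS)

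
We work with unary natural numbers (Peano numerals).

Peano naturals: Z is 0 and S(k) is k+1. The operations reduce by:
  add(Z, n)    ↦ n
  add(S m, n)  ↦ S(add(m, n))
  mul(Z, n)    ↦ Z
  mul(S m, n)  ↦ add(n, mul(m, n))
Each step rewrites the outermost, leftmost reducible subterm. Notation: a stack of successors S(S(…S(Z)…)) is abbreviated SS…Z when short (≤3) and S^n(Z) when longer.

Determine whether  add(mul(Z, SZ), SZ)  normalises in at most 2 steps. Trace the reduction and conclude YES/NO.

  start: add(mul(Z, SZ), SZ)
  →1  add(Z, SZ)
  →2  SZ

Answer: YES — reaches normal form SZ in 2 ≤ 2 steps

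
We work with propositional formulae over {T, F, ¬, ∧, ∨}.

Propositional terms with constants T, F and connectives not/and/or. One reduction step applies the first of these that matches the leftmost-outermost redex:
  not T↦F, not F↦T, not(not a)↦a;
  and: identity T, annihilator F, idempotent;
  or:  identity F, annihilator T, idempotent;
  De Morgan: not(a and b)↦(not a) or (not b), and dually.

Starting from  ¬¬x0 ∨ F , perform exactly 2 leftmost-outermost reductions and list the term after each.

  start: ¬¬x0 ∨ F
  →1  ¬¬x0
  →2  x0

Answer: after 2 steps: x0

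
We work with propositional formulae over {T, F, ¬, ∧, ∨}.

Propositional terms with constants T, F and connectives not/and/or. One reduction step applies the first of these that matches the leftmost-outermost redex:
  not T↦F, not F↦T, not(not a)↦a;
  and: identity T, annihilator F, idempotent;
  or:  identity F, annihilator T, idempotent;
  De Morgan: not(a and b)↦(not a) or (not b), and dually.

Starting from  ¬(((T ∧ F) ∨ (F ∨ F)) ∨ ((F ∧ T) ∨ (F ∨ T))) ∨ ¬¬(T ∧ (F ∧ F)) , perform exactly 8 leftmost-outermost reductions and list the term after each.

Answer: after 8 steps: ((¬F ∧ ¬F) ∧ ¬((F ∧ T) ∨ (F ∨ T))) ∨ ¬¬(T ∧ (F ∧ F))

Derivation:
  start: ¬(((T ∧ F) ∨ (F ∨ F)) ∨ ((F ∧ T) ∨ (F ∨ T))) ∨ ¬¬(T ∧ (F ∧ F))
  step 1: (¬((T ∧ F) ∨ (F ∨ F)) ∧ ¬((F ∧ T) ∨ (F ∨ T))) ∨ ¬¬(T ∧ (F ∧ F))
  step 2: ((¬(T ∧ F) ∧ ¬(F ∨ F)) ∧ ¬((F ∧ T) ∨ (F ∨ T))) ∨ ¬¬(T ∧ (F ∧ F))
  step 3: (((¬T ∨ ¬F) ∧ ¬(F ∨ F)) ∧ ¬((F ∧ T) ∨ (F ∨ T))) ∨ ¬¬(T ∧ (F ∧ F))
  step 4: (((F ∨ ¬F) ∧ ¬(F ∨ F)) ∧ ¬((F ∧ T) ∨ (F ∨ T))) ∨ ¬¬(T ∧ (F ∧ F))
  step 5: ((¬F ∧ ¬(F ∨ F)) ∧ ¬((F ∧ T) ∨ (F ∨ T))) ∨ ¬¬(T ∧ (F ∧ F))
  step 6: ((T ∧ ¬(F ∨ F)) ∧ ¬((F ∧ T) ∨ (F ∨ T))) ∨ ¬¬(T ∧ (F ∧ F))
  step 7: (¬(F ∨ F) ∧ ¬((F ∧ T) ∨ (F ∨ T))) ∨ ¬¬(T ∧ (F ∧ F))
  step 8: ((¬F ∧ ¬F) ∧ ¬((F ∧ T) ∨ (F ∨ T))) ∨ ¬¬(T ∧ (F ∧ F))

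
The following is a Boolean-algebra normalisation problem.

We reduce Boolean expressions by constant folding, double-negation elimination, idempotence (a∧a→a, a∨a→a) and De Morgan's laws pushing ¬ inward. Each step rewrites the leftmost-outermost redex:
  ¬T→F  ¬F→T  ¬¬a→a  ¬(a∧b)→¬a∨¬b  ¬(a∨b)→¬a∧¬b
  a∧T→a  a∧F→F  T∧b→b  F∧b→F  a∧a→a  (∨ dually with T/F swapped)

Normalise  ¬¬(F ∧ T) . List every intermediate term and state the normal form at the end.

  start: ¬¬(F ∧ T)
  →1  F ∧ T
  →2  F

Answer: normal form = F  (in 2 steps)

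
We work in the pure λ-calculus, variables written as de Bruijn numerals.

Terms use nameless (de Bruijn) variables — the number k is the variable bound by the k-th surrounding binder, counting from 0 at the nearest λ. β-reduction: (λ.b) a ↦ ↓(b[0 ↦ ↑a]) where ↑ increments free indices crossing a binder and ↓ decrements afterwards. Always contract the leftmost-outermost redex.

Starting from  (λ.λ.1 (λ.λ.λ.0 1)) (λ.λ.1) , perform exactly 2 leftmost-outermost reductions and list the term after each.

Answer: after 2 steps: λ.λ.λ.λ.λ.0 1

Working:
  start: (λ.λ.1 (λ.λ.λ.0 1)) (λ.λ.1)
  →1  λ.(λ.λ.1) (λ.λ.λ.0 1)
  →2  λ.λ.λ.λ.λ.0 1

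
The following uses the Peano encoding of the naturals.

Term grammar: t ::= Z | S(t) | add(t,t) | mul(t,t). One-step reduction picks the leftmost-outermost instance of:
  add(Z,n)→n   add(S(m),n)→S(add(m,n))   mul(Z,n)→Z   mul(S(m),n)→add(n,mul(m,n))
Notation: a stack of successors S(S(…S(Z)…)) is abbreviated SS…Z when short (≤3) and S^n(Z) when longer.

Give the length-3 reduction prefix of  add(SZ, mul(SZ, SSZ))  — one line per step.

Answer: after 3 steps: S(add(SSZ, mul(Z, SSZ)))

Derivation:
  start: add(SZ, mul(SZ, SSZ))
  step 1: S(add(Z, mul(SZ, SSZ)))
  step 2: S(mul(SZ, SSZ))
  step 3: S(add(SSZ, mul(Z, SSZ)))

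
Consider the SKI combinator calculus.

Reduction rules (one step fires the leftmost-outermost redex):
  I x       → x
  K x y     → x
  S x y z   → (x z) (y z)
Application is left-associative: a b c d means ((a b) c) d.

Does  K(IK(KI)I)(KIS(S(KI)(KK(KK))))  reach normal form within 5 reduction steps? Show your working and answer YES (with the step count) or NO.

Answer: YES — reaches normal form KI in 3 ≤ 5 steps

Derivation:
  start: K(IK(KI)I)(KIS(S(KI)(KK(KK))))
  step 1: IK(KI)I
  step 2: K(KI)I
  step 3: KI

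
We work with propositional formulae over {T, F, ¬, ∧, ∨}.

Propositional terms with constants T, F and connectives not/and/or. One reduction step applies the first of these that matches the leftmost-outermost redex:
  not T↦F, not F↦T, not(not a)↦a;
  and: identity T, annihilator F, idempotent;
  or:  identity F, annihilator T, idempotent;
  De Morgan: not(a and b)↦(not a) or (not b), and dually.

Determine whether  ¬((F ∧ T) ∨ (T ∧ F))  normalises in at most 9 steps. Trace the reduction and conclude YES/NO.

  start: ¬((F ∧ T) ∨ (T ∧ F))
  [1] ¬(F ∧ T) ∧ ¬(T ∧ F)
  [2] (¬F ∨ ¬T) ∧ ¬(T ∧ F)
  [3] (T ∨ ¬T) ∧ ¬(T ∧ F)
  [4] T ∧ ¬(T ∧ F)
  [5] ¬(T ∧ F)
  [6] ¬T ∨ ¬F
  [7] F ∨ ¬F
  [8] ¬F
  [9] T

Answer: YES — reaches normal form T in 9 ≤ 9 steps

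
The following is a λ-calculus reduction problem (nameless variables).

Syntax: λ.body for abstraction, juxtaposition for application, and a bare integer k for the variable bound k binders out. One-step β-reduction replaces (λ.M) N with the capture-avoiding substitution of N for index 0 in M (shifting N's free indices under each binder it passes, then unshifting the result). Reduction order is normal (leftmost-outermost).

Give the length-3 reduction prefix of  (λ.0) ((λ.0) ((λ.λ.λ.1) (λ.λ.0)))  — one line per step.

Answer: after 3 steps: λ.λ.1

Derivation:
  start: (λ.0) ((λ.0) ((λ.λ.λ.1) (λ.λ.0)))
  step 1: (λ.0) ((λ.λ.λ.1) (λ.λ.0))
  step 2: (λ.λ.λ.1) (λ.λ.0)
  step 3: λ.λ.1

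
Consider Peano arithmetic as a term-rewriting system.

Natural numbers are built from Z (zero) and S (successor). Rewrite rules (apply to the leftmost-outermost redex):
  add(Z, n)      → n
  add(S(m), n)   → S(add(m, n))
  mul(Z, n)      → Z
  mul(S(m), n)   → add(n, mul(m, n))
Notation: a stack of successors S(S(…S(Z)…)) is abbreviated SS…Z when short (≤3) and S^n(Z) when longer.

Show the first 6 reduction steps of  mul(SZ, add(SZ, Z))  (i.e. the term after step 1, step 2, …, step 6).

  start: mul(SZ, add(SZ, Z))
  step 1: add(add(SZ, Z), mul(Z, add(SZ, Z)))
  step 2: add(S(add(Z, Z)), mul(Z, add(SZ, Z)))
  step 3: S(add(add(Z, Z), mul(Z, add(SZ, Z))))
  step 4: S(add(Z, mul(Z, add(SZ, Z))))
  step 5: S(mul(Z, add(SZ, Z)))
  step 6: SZ

Answer: after 6 steps: SZ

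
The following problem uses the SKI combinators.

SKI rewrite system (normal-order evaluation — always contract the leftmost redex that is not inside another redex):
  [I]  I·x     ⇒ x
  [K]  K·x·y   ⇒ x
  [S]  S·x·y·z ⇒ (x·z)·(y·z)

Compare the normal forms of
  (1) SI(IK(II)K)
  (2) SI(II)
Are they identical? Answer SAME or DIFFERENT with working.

Answer: SAME — A ⇓ SII, B ⇓ SII

Reduction:
Term A:
  start: SI(IK(II)K)
  →1  SI(K(II)K)
  →2  SI(II)
  →3  SII

Term B:
  start: SI(II)
  →1  SII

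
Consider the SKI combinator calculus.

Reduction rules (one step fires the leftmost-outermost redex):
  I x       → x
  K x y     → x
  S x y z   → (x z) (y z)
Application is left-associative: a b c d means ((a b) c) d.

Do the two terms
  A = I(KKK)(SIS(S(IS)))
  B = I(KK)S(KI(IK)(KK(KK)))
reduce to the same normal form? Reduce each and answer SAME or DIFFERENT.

Answer: DIFFERENT — A ⇓ K(SS(S(SS))), B ⇓ KK

Reduction:
Term A:
  start: I(KKK)(SIS(S(IS)))
  →1  KKK(SIS(S(IS)))
  →2  K(SIS(S(IS)))
  →3  K(I(S(IS))(S(S(IS))))
  →4  K(S(IS)(S(S(IS))))
  →5  K(SS(S(S(IS))))
  →6  K(SS(S(SS)))

Term B:
  start: I(KK)S(KI(IK)(KK(KK)))
  →1  KKS(KI(IK)(KK(KK)))
  →2  K(KI(IK)(KK(KK)))
  →3  K(I(KK(KK)))
  →4  K(KK(KK))
  →5  KK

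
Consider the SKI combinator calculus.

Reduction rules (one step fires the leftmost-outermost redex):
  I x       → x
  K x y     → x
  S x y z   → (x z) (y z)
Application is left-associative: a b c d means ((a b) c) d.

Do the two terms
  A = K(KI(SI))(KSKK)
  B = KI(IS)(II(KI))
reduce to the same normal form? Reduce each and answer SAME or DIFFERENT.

Answer: DIFFERENT — A ⇓ I, B ⇓ KI

Working:
Term A:
  start: K(KI(SI))(KSKK)
  →1  KI(SI)
  →2  I

Term B:
  start: KI(IS)(II(KI))
  →1  I(II(KI))
  →2  II(KI)
  →3  I(KI)
  →4  KI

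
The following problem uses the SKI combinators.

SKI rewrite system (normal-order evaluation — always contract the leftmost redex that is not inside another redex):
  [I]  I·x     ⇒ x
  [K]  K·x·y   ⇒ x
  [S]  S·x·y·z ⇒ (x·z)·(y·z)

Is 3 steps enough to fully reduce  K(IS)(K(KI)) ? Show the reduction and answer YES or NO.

  start: K(IS)(K(KI))
  step 1: IS
  step 2: S

Answer: YES — reaches normal form S in 2 ≤ 3 steps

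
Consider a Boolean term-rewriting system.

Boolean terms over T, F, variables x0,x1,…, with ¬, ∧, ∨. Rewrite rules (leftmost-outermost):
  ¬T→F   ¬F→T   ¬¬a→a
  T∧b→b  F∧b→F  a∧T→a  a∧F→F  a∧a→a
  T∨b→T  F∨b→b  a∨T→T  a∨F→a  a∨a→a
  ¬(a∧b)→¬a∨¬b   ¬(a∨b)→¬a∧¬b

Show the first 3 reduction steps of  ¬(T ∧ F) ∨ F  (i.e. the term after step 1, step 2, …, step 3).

  start: ¬(T ∧ F) ∨ F
  [1] ¬(T ∧ F)
  [2] ¬T ∨ ¬F
  [3] F ∨ ¬F

Answer: after 3 steps: F ∨ ¬F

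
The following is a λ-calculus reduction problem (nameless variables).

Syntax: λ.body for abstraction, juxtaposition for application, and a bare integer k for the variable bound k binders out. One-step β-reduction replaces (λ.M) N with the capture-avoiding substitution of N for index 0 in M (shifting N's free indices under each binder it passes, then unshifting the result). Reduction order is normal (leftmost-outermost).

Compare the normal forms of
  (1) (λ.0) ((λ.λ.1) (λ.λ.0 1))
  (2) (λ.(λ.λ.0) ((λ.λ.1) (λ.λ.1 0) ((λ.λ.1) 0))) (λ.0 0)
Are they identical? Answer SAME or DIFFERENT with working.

Term A:
  start: (λ.0) ((λ.λ.1) (λ.λ.0 1))
  step 1: (λ.λ.1) (λ.λ.0 1)
  step 2: λ.λ.λ.0 1

Term B:
  start: (λ.(λ.λ.0) ((λ.λ.1) (λ.λ.1 0) ((λ.λ.1) 0))) (λ.0 0)
  step 1: (λ.λ.0) ((λ.λ.1) (λ.λ.1 0) ((λ.λ.1) (λ.0 0)))
  step 2: λ.0

Answer: DIFFERENT — A ⇓ λ.λ.λ.0 1, B ⇓ λ.0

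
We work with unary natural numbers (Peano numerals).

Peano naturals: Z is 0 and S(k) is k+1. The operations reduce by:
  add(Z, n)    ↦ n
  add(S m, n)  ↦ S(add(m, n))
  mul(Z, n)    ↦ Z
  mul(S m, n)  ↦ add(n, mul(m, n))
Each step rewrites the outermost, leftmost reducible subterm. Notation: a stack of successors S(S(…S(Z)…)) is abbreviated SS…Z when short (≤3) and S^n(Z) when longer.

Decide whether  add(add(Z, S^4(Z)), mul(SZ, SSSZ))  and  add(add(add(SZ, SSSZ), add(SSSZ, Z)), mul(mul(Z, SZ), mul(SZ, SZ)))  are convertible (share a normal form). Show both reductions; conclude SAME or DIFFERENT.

Term A:
  start: add(add(Z, S^4(Z)), mul(SZ, SSSZ))
  [1] add(S^4(Z), mul(SZ, SSSZ))
  [2] S(add(SSSZ, mul(SZ, SSSZ)))
  [3] S(S(add(SSZ, mul(SZ, SSSZ))))
  [4] S(S(S(add(SZ, mul(SZ, SSSZ)))))
  [5] S(S(S(S(add(Z, mul(SZ, SSSZ))))))
  [6] S(S(S(S(mul(SZ, SSSZ)))))
  [7] S(S(S(S(add(SSSZ, mul(Z, SSSZ))))))
  [8] S(S(S(S(S(add(SSZ, mul(Z, SSSZ)))))))
  [9] S(S(S(S(S(S(add(SZ, mul(Z, SSSZ))))))))
  [10] S(S(S(S(S(S(S(add(Z, mul(Z, SSSZ)))))))))
  [11] S(S(S(S(S(S(S(mul(Z, SSSZ))))))))
  [12] S^7(Z)

Term B:
  start: add(add(add(SZ, SSSZ), add(SSSZ, Z)), mul(mul(Z, SZ), mul(SZ, SZ)))
  [1] add(add(S(add(Z, SSSZ)), add(SSSZ, Z)), mul(mul(Z, SZ), mul(SZ, SZ)))
  [2] add(S(add(add(Z, SSSZ), add(SSSZ, Z))), mul(mul(Z, SZ), mul(SZ, SZ)))
  [3] S(add(add(add(Z, SSSZ), add(SSSZ, Z)), mul(mul(Z, SZ), mul(SZ, SZ))))
  [4] S(add(add(SSSZ, add(SSSZ, Z)), mul(mul(Z, SZ), mul(SZ, SZ))))
  [5] S(add(S(add(SSZ, add(SSSZ, Z))), mul(mul(Z, SZ), mul(SZ, SZ))))
  [6] S(S(add(add(SSZ, add(SSSZ, Z)), mul(mul(Z, SZ), mul(SZ, SZ)))))
  [7] S(S(add(S(add(SZ, add(SSSZ, Z))), mul(mul(Z, SZ), mul(SZ, SZ)))))
  [8] S(S(S(add(add(SZ, add(SSSZ, Z)), mul(mul(Z, SZ), mul(SZ, SZ))))))
  [9] S(S(S(add(S(add(Z, add(SSSZ, Z))), mul(mul(Z, SZ), mul(SZ, SZ))))))
  [10] S(S(S(S(add(add(Z, add(SSSZ, Z)), mul(mul(Z, SZ), mul(SZ, SZ)))))))
  [11] S(S(S(S(add(add(SSSZ, Z), mul(mul(Z, SZ), mul(SZ, SZ)))))))
  [12] S(S(S(S(add(S(add(SSZ, Z)), mul(mul(Z, SZ), mul(SZ, SZ)))))))
  [13] S(S(S(S(S(add(add(SSZ, Z), mul(mul(Z, SZ), mul(SZ, SZ))))))))
  [14] S(S(S(S(S(add(S(add(SZ, Z)), mul(mul(Z, SZ), mul(SZ, SZ))))))))
  [15] S(S(S(S(S(S(add(add(SZ, Z), mul(mul(Z, SZ), mul(SZ, SZ)))))))))
  [16] S(S(S(S(S(S(add(S(add(Z, Z)), mul(mul(Z, SZ), mul(SZ, SZ)))))))))
  [17] S(S(S(S(S(S(S(add(add(Z, Z), mul(mul(Z, SZ), mul(SZ, SZ))))))))))
  [18] S(S(S(S(S(S(S(add(Z, mul(mul(Z, SZ), mul(SZ, SZ))))))))))
  [19] S(S(S(S(S(S(S(mul(mul(Z, SZ), mul(SZ, SZ)))))))))
  [20] S(S(S(S(S(S(S(mul(Z, mul(SZ, SZ)))))))))
  [21] S^7(Z)

Answer: SAME — A ⇓ S^7(Z), B ⇓ S^7(Z)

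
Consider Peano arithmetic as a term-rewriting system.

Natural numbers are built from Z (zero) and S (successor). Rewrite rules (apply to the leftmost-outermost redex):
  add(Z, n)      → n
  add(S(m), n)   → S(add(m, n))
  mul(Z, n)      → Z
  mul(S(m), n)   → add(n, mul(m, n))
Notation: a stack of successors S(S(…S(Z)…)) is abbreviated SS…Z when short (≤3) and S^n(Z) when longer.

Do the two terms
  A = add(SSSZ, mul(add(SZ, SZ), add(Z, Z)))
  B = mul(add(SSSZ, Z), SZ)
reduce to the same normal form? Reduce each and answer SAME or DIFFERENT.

Answer: SAME — A ⇓ SSSZ, B ⇓ SSSZ

Reduction:
Term A:
  start: add(SSSZ, mul(add(SZ, SZ), add(Z, Z)))
  [1] S(add(SSZ, mul(add(SZ, SZ), add(Z, Z))))
  [2] S(S(add(SZ, mul(add(SZ, SZ), add(Z, Z)))))
  [3] S(S(S(add(Z, mul(add(SZ, SZ), add(Z, Z))))))
  [4] S(S(S(mul(add(SZ, SZ), add(Z, Z)))))
  [5] S(S(S(mul(S(add(Z, SZ)), add(Z, Z)))))
  [6] S(S(S(add(add(Z, Z), mul(add(Z, SZ), add(Z, Z))))))
  [7] S(S(S(add(Z, mul(add(Z, SZ), add(Z, Z))))))
  [8] S(S(S(mul(add(Z, SZ), add(Z, Z)))))
  [9] S(S(S(mul(SZ, add(Z, Z)))))
  [10] S(S(S(add(add(Z, Z), mul(Z, add(Z, Z))))))
  [11] S(S(S(add(Z, mul(Z, add(Z, Z))))))
  [12] S(S(S(mul(Z, add(Z, Z)))))
  [13] SSSZ

Term B:
  start: mul(add(SSSZ, Z), SZ)
  [1] mul(S(add(SSZ, Z)), SZ)
  [2] add(SZ, mul(add(SSZ, Z), SZ))
  [3] S(add(Z, mul(add(SSZ, Z), SZ)))
  [4] S(mul(add(SSZ, Z), SZ))
  [5] S(mul(S(add(SZ, Z)), SZ))
  [6] S(add(SZ, mul(add(SZ, Z), SZ)))
  [7] S(S(add(Z, mul(add(SZ, Z), SZ))))
  [8] S(S(mul(add(SZ, Z), SZ)))
  [9] S(S(mul(S(add(Z, Z)), SZ)))
  [10] S(S(add(SZ, mul(add(Z, Z), SZ))))
  [11] S(S(S(add(Z, mul(add(Z, Z), SZ)))))
  [12] S(S(S(mul(add(Z, Z), SZ))))
  [13] S(S(S(mul(Z, SZ))))
  [14] SSSZ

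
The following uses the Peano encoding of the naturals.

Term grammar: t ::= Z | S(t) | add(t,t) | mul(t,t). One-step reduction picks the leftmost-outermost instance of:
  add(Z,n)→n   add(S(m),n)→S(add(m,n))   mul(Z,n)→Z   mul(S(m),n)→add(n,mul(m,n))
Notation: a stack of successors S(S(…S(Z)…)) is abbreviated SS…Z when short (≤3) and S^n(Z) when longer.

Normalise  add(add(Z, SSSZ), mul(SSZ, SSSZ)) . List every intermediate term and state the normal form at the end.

Answer: normal form = S^9(Z)  (in 16 steps)

Working:
  start: add(add(Z, SSSZ), mul(SSZ, SSSZ))
  [1] add(SSSZ, mul(SSZ, SSSZ))
  [2] S(add(SSZ, mul(SSZ, SSSZ)))
  [3] S(S(add(SZ, mul(SSZ, SSSZ))))
  [4] S(S(S(add(Z, mul(SSZ, SSSZ)))))
  [5] S(S(S(mul(SSZ, SSSZ))))
  [6] S(S(S(add(SSSZ, mul(SZ, SSSZ)))))
  [7] S(S(S(S(add(SSZ, mul(SZ, SSSZ))))))
  [8] S(S(S(S(S(add(SZ, mul(SZ, SSSZ)))))))
  [9] S(S(S(S(S(S(add(Z, mul(SZ, SSSZ))))))))
  [10] S(S(S(S(S(S(mul(SZ, SSSZ)))))))
  [11] S(S(S(S(S(S(add(SSSZ, mul(Z, SSSZ))))))))
  [12] S(S(S(S(S(S(S(add(SSZ, mul(Z, SSSZ)))))))))
  [13] S(S(S(S(S(S(S(S(add(SZ, mul(Z, SSSZ))))))))))
  [14] S(S(S(S(S(S(S(S(S(add(Z, mul(Z, SSSZ)))))))))))
  [15] S(S(S(S(S(S(S(S(S(mul(Z, SSSZ))))))))))
  [16] S^9(Z)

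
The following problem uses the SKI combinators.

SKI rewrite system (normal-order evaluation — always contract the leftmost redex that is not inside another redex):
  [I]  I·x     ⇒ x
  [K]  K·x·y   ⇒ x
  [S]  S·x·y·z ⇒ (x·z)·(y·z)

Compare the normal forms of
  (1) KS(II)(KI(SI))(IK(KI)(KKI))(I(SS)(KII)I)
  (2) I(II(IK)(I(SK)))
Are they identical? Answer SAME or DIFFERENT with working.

Answer: DIFFERENT — A ⇓ I, B ⇓ K(SK)

Working:
Term A:
  start: KS(II)(KI(SI))(IK(KI)(KKI))(I(SS)(KII)I)
  step 1: S(KI(SI))(IK(KI)(KKI))(I(SS)(KII)I)
  step 2: KI(SI)(I(SS)(KII)I)(IK(KI)(KKI)(I(SS)(KII)I))
  step 3: I(I(SS)(KII)I)(IK(KI)(KKI)(I(SS)(KII)I))
  step 4: I(SS)(KII)I(IK(KI)(KKI)(I(SS)(KII)I))
  step 5: SS(KII)I(IK(KI)(KKI)(I(SS)(KII)I))
  step 6: SI(KIII)(IK(KI)(KKI)(I(SS)(KII)I))
  step 7: I(IK(KI)(KKI)(I(SS)(KII)I))(KIII(IK(KI)(KKI)(I(SS)(KII)I)))
  step 8: IK(KI)(KKI)(I(SS)(KII)I)(KIII(IK(KI)(KKI)(I(SS)(KII)I)))
  step 9: K(KI)(KKI)(I(SS)(KII)I)(KIII(IK(KI)(KKI)(I(SS)(KII)I)))
  step 10: KI(I(SS)(KII)I)(KIII(IK(KI)(KKI)(I(SS)(KII)I)))
  step 11: I(KIII(IK(KI)(KKI)(I(SS)(KII)I)))
  step 12: KIII(IK(KI)(KKI)(I(SS)(KII)I))
  step 13: II(IK(KI)(KKI)(I(SS)(KII)I))
  step 14: I(IK(KI)(KKI)(I(SS)(KII)I))
  step 15: IK(KI)(KKI)(I(SS)(KII)I)
  step 16: K(KI)(KKI)(I(SS)(KII)I)
  step 17: KI(I(SS)(KII)I)
  step 18: I

Term B:
  start: I(II(IK)(I(SK)))
  step 1: II(IK)(I(SK))
  step 2: I(IK)(I(SK))
  step 3: IK(I(SK))
  step 4: K(I(SK))
  step 5: K(SK)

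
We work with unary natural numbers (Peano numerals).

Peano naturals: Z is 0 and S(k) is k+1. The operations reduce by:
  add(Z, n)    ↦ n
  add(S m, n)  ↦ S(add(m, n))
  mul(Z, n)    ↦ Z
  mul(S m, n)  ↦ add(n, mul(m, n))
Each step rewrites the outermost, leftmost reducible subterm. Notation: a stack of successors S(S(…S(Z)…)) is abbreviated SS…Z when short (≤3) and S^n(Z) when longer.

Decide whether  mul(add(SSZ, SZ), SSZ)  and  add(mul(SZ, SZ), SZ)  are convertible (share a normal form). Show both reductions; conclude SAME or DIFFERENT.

Answer: DIFFERENT — A ⇓ S^6(Z), B ⇓ SSZ

Reduction:
Term A:
  start: mul(add(SSZ, SZ), SSZ)
  [1] mul(S(add(SZ, SZ)), SSZ)
  [2] add(SSZ, mul(add(SZ, SZ), SSZ))
  [3] S(add(SZ, mul(add(SZ, SZ), SSZ)))
  [4] S(S(add(Z, mul(add(SZ, SZ), SSZ))))
  [5] S(S(mul(add(SZ, SZ), SSZ)))
  [6] S(S(mul(S(add(Z, SZ)), SSZ)))
  [7] S(S(add(SSZ, mul(add(Z, SZ), SSZ))))
  [8] S(S(S(add(SZ, mul(add(Z, SZ), SSZ)))))
  [9] S(S(S(S(add(Z, mul(add(Z, SZ), SSZ))))))
  [10] S(S(S(S(mul(add(Z, SZ), SSZ)))))
  [11] S(S(S(S(mul(SZ, SSZ)))))
  [12] S(S(S(S(add(SSZ, mul(Z, SSZ))))))
  [13] S(S(S(S(S(add(SZ, mul(Z, SSZ)))))))
  [14] S(S(S(S(S(S(add(Z, mul(Z, SSZ))))))))
  [15] S(S(S(S(S(S(mul(Z, SSZ)))))))
  [16] S^6(Z)

Term B:
  start: add(mul(SZ, SZ), SZ)
  [1] add(add(SZ, mul(Z, SZ)), SZ)
  [2] add(S(add(Z, mul(Z, SZ))), SZ)
  [3] S(add(add(Z, mul(Z, SZ)), SZ))
  [4] S(add(mul(Z, SZ), SZ))
  [5] S(add(Z, SZ))
  [6] SSZ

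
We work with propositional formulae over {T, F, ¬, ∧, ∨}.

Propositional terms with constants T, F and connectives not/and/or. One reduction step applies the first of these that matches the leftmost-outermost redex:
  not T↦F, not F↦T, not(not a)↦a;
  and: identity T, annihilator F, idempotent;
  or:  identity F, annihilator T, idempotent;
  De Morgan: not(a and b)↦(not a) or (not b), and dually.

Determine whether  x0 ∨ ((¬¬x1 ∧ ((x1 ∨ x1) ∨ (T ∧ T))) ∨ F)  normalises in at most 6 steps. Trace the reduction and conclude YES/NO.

  start: x0 ∨ ((¬¬x1 ∧ ((x1 ∨ x1) ∨ (T ∧ T))) ∨ F)
  [1] x0 ∨ (¬¬x1 ∧ ((x1 ∨ x1) ∨ (T ∧ T)))
  [2] x0 ∨ (x1 ∧ ((x1 ∨ x1) ∨ (T ∧ T)))
  [3] x0 ∨ (x1 ∧ (x1 ∨ (T ∧ T)))
  [4] x0 ∨ (x1 ∧ (x1 ∨ T))
  [5] x0 ∨ (x1 ∧ T)
  [6] x0 ∨ x1

Answer: YES — reaches normal form x0 ∨ x1 in 6 ≤ 6 steps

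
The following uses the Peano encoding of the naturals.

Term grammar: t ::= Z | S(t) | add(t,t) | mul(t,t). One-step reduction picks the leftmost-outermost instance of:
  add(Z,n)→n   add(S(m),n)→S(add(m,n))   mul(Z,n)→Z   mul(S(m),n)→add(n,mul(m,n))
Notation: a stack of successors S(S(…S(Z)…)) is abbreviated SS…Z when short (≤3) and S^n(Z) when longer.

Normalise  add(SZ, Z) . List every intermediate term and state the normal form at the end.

Answer: normal form = SZ  (in 2 steps)

Reduction:
  start: add(SZ, Z)
  [1] S(add(Z, Z))
  [2] SZ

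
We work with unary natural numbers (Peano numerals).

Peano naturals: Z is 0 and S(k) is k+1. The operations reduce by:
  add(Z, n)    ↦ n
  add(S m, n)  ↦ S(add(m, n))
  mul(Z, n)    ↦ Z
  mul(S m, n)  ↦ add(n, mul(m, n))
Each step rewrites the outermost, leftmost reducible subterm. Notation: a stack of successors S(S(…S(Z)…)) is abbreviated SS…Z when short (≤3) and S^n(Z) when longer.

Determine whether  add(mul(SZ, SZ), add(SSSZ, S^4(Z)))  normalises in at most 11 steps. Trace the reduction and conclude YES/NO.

  start: add(mul(SZ, SZ), add(SSSZ, S^4(Z)))
  [1] add(add(SZ, mul(Z, SZ)), add(SSSZ, S^4(Z)))
  [2] add(S(add(Z, mul(Z, SZ))), add(SSSZ, S^4(Z)))
  [3] S(add(add(Z, mul(Z, SZ)), add(SSSZ, S^4(Z))))
  [4] S(add(mul(Z, SZ), add(SSSZ, S^4(Z))))
  [5] S(add(Z, add(SSSZ, S^4(Z))))
  [6] S(add(SSSZ, S^4(Z)))
  [7] S(S(add(SSZ, S^4(Z))))
  [8] S(S(S(add(SZ, S^4(Z)))))
  [9] S(S(S(S(add(Z, S^4(Z))))))
  [10] S^8(Z)

Answer: YES — reaches normal form S^8(Z) in 10 ≤ 11 steps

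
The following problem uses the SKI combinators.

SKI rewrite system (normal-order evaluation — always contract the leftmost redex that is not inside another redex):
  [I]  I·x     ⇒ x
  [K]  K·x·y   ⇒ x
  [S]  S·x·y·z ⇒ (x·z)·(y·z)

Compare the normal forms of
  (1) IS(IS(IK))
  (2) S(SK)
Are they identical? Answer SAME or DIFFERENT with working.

Answer: SAME — A ⇓ S(SK), B ⇓ S(SK)

Reduction:
Term A:
  start: IS(IS(IK))
  step 1: S(IS(IK))
  step 2: S(S(IK))
  step 3: S(SK)

Term B:
  start: S(SK)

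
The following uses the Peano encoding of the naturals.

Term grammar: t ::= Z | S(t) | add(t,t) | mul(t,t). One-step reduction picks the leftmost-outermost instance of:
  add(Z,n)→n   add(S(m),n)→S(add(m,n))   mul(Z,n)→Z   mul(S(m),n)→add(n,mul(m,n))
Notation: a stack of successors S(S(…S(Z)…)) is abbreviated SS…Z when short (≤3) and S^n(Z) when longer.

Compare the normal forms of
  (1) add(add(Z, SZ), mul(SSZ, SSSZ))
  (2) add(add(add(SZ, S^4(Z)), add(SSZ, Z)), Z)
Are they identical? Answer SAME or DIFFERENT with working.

Answer: SAME — A ⇓ S^7(Z), B ⇓ S^7(Z)

Working:
Term A:
  start: add(add(Z, SZ), mul(SSZ, SSSZ))
  →1  add(SZ, mul(SSZ, SSSZ))
  →2  S(add(Z, mul(SSZ, SSSZ)))
  →3  S(mul(SSZ, SSSZ))
  →4  S(add(SSSZ, mul(SZ, SSSZ)))
  →5  S(S(add(SSZ, mul(SZ, SSSZ))))
  →6  S(S(S(add(SZ, mul(SZ, SSSZ)))))
  →7  S(S(S(S(add(Z, mul(SZ, SSSZ))))))
  →8  S(S(S(S(mul(SZ, SSSZ)))))
  →9  S(S(S(S(add(SSSZ, mul(Z, SSSZ))))))
  →10  S(S(S(S(S(add(SSZ, mul(Z, SSSZ)))))))
  →11  S(S(S(S(S(S(add(SZ, mul(Z, SSSZ))))))))
  →12  S(S(S(S(S(S(S(add(Z, mul(Z, SSSZ)))))))))
  →13  S(S(S(S(S(S(S(mul(Z, SSSZ))))))))
  →14  S^7(Z)

Term B:
  start: add(add(add(SZ, S^4(Z)), add(SSZ, Z)), Z)
  →1  add(add(S(add(Z, S^4(Z))), add(SSZ, Z)), Z)
  →2  add(S(add(add(Z, S^4(Z)), add(SSZ, Z))), Z)
  →3  S(add(add(add(Z, S^4(Z)), add(SSZ, Z)), Z))
  →4  S(add(add(S^4(Z), add(SSZ, Z)), Z))
  →5  S(add(S(add(SSSZ, add(SSZ, Z))), Z))
  →6  S(S(add(add(SSSZ, add(SSZ, Z)), Z)))
  →7  S(S(add(S(add(SSZ, add(SSZ, Z))), Z)))
  →8  S(S(S(add(add(SSZ, add(SSZ, Z)), Z))))
  →9  S(S(S(add(S(add(SZ, add(SSZ, Z))), Z))))
  →10  S(S(S(S(add(add(SZ, add(SSZ, Z)), Z)))))
  →11  S(S(S(S(add(S(add(Z, add(SSZ, Z))), Z)))))
  →12  S(S(S(S(S(add(add(Z, add(SSZ, Z)), Z))))))
  →13  S(S(S(S(S(add(add(SSZ, Z), Z))))))
  →14  S(S(S(S(S(add(S(add(SZ, Z)), Z))))))
  →15  S(S(S(S(S(S(add(add(SZ, Z), Z)))))))
  →16  S(S(S(S(S(S(add(S(add(Z, Z)), Z)))))))
  →17  S(S(S(S(S(S(S(add(add(Z, Z), Z))))))))
  →18  S(S(S(S(S(S(S(add(Z, Z))))))))
  →19  S^7(Z)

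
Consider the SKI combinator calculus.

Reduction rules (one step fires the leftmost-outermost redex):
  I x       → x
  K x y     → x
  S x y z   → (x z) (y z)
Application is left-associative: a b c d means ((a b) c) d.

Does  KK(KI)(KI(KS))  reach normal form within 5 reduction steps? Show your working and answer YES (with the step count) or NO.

  start: KK(KI)(KI(KS))
  →1  K(KI(KS))
  →2  KI

Answer: YES — reaches normal form KI in 2 ≤ 5 steps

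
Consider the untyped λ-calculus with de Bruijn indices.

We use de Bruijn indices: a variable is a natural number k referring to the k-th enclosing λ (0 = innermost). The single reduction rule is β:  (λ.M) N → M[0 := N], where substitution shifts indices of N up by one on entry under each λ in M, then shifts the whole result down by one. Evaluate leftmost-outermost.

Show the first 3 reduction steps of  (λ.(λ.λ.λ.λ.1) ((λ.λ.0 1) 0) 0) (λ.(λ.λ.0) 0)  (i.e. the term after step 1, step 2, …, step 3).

Answer: after 3 steps: λ.λ.1

Derivation:
  start: (λ.(λ.λ.λ.λ.1) ((λ.λ.0 1) 0) 0) (λ.(λ.λ.0) 0)
  [1] (λ.λ.λ.λ.1) ((λ.λ.0 1) (λ.(λ.λ.0) 0)) (λ.(λ.λ.0) 0)
  [2] (λ.λ.λ.1) (λ.(λ.λ.0) 0)
  [3] λ.λ.1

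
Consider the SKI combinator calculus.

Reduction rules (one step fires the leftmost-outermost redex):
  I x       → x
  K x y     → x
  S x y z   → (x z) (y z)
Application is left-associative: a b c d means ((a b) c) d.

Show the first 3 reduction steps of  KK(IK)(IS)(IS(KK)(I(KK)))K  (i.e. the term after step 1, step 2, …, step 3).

Answer: after 3 steps: SK

Derivation:
  start: KK(IK)(IS)(IS(KK)(I(KK)))K
  step 1: K(IS)(IS(KK)(I(KK)))K
  step 2: ISK
  step 3: SK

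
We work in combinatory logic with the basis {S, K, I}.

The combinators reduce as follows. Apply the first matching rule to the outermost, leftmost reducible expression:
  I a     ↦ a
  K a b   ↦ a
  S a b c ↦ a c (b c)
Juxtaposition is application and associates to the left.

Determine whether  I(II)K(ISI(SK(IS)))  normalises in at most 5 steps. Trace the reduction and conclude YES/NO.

  start: I(II)K(ISI(SK(IS)))
  step 1: IIK(ISI(SK(IS)))
  step 2: IK(ISI(SK(IS)))
  step 3: K(ISI(SK(IS)))
  step 4: K(SI(SK(IS)))
  step 5: K(SI(SKS))

Answer: YES — reaches normal form K(SI(SKS)) in 5 ≤ 5 steps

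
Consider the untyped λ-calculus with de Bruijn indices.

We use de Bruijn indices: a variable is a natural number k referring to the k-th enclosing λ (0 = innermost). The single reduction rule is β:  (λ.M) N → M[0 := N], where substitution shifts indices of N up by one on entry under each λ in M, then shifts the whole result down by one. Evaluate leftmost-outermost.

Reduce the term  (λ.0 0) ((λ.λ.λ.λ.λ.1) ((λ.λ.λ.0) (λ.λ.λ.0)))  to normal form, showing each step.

  start: (λ.0 0) ((λ.λ.λ.λ.λ.1) ((λ.λ.λ.0) (λ.λ.λ.0)))
  [1] (λ.λ.λ.λ.λ.1) ((λ.λ.λ.0) (λ.λ.λ.0)) ((λ.λ.λ.λ.λ.1) ((λ.λ.λ.0) (λ.λ.λ.0)))
  [2] (λ.λ.λ.λ.1) ((λ.λ.λ.λ.λ.1) ((λ.λ.λ.0) (λ.λ.λ.0)))
  [3] λ.λ.λ.1

Answer: normal form = λ.λ.λ.1  (in 3 steps)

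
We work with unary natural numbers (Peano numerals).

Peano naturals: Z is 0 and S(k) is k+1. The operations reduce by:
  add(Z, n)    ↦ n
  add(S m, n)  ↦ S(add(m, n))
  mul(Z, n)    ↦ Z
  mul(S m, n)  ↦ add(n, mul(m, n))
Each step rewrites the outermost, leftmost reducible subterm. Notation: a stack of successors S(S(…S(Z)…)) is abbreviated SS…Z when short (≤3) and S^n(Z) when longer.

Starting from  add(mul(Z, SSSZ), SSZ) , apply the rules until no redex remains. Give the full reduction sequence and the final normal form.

  start: add(mul(Z, SSSZ), SSZ)
  step 1: add(Z, SSZ)
  step 2: SSZ

Answer: normal form = SSZ  (in 2 steps)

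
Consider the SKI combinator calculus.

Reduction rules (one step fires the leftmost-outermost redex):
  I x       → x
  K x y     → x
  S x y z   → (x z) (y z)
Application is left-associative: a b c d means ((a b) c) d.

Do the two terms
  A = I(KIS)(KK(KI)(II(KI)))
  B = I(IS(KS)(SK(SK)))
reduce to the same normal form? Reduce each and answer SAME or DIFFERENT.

Term A:
  start: I(KIS)(KK(KI)(II(KI)))
  [1] KIS(KK(KI)(II(KI)))
  [2] I(KK(KI)(II(KI)))
  [3] KK(KI)(II(KI))
  [4] K(II(KI))
  [5] K(I(KI))
  [6] K(KI)

Term B:
  start: I(IS(KS)(SK(SK)))
  [1] IS(KS)(SK(SK))
  [2] S(KS)(SK(SK))

Answer: DIFFERENT — A ⇓ K(KI), B ⇓ S(KS)(SK(SK))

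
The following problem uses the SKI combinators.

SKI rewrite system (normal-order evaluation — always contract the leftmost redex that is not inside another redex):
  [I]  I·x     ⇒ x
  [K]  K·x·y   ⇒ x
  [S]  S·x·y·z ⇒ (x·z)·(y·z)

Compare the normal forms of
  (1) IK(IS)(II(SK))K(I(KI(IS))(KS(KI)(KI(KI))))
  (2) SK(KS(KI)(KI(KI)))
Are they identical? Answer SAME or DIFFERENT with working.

Answer: SAME — A ⇓ SK(SI), B ⇓ SK(SI)

Working:
Term A:
  start: IK(IS)(II(SK))K(I(KI(IS))(KS(KI)(KI(KI))))
  [1] K(IS)(II(SK))K(I(KI(IS))(KS(KI)(KI(KI))))
  [2] ISK(I(KI(IS))(KS(KI)(KI(KI))))
  [3] SK(I(KI(IS))(KS(KI)(KI(KI))))
  [4] SK(KI(IS)(KS(KI)(KI(KI))))
  [5] SK(I(KS(KI)(KI(KI))))
  [6] SK(KS(KI)(KI(KI)))
  [7] SK(S(KI(KI)))
  [8] SK(SI)

Term B:
  start: SK(KS(KI)(KI(KI)))
  [1] SK(S(KI(KI)))
  [2] SK(SI)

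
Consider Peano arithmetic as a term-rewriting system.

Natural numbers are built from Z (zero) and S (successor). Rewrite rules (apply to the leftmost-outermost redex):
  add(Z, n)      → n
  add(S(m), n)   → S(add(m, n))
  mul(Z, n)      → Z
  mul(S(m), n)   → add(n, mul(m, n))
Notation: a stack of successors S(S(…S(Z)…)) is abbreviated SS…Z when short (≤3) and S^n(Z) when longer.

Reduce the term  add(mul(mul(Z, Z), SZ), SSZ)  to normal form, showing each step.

Answer: normal form = SSZ  (in 3 steps)

Reduction:
  start: add(mul(mul(Z, Z), SZ), SSZ)
  step 1: add(mul(Z, SZ), SSZ)
  step 2: add(Z, SSZ)
  step 3: SSZ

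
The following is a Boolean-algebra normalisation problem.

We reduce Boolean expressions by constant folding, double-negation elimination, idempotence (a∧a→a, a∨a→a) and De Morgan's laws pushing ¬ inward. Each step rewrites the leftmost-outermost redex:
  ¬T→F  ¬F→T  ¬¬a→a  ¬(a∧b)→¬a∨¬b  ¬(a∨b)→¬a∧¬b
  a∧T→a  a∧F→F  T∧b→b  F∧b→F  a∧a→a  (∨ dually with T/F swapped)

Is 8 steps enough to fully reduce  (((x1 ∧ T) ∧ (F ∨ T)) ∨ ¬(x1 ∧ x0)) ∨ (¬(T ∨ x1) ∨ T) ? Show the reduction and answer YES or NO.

  start: (((x1 ∧ T) ∧ (F ∨ T)) ∨ ¬(x1 ∧ x0)) ∨ (¬(T ∨ x1) ∨ T)
  step 1: ((x1 ∧ (F ∨ T)) ∨ ¬(x1 ∧ x0)) ∨ (¬(T ∨ x1) ∨ T)
  step 2: ((x1 ∧ T) ∨ ¬(x1 ∧ x0)) ∨ (¬(T ∨ x1) ∨ T)
  step 3: (x1 ∨ ¬(x1 ∧ x0)) ∨ (¬(T ∨ x1) ∨ T)
  step 4: (x1 ∨ (¬x1 ∨ ¬x0)) ∨ (¬(T ∨ x1) ∨ T)
  step 5: (x1 ∨ (¬x1 ∨ ¬x0)) ∨ T
  step 6: T

Answer: YES — reaches normal form T in 6 ≤ 8 steps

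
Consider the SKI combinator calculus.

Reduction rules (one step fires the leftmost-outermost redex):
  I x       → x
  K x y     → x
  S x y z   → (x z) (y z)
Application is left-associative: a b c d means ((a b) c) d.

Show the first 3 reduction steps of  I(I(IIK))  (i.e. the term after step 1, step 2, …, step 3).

Answer: after 3 steps: IK

Derivation:
  start: I(I(IIK))
  [1] I(IIK)
  [2] IIK
  [3] IK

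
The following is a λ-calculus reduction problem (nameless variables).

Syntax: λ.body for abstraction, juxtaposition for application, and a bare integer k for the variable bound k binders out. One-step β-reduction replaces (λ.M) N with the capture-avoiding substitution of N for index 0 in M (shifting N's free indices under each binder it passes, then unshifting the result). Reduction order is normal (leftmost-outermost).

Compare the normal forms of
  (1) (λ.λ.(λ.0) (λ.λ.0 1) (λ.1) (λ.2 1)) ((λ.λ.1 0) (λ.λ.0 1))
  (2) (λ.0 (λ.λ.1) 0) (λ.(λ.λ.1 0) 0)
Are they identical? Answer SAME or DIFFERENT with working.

Answer: DIFFERENT — A ⇓ λ.λ.0 1, B ⇓ λ.λ.λ.1 0

Working:
Term A:
  start: (λ.λ.(λ.0) (λ.λ.0 1) (λ.1) (λ.2 1)) ((λ.λ.1 0) (λ.λ.0 1))
  [1] λ.(λ.0) (λ.λ.0 1) (λ.1) (λ.(λ.λ.1 0) (λ.λ.0 1) 1)
  [2] λ.(λ.λ.0 1) (λ.1) (λ.(λ.λ.1 0) (λ.λ.0 1) 1)
  [3] λ.(λ.0 (λ.2)) (λ.(λ.λ.1 0) (λ.λ.0 1) 1)
  [4] λ.(λ.(λ.λ.1 0) (λ.λ.0 1) 1) (λ.1)
  [5] λ.(λ.λ.1 0) (λ.λ.0 1) 0
  [6] λ.(λ.(λ.λ.0 1) 0) 0
  [7] λ.(λ.λ.0 1) 0
  [8] λ.λ.0 1

Term B:
  start: (λ.0 (λ.λ.1) 0) (λ.(λ.λ.1 0) 0)
  [1] (λ.(λ.λ.1 0) 0) (λ.λ.1) (λ.(λ.λ.1 0) 0)
  [2] (λ.λ.1 0) (λ.λ.1) (λ.(λ.λ.1 0) 0)
  [3] (λ.(λ.λ.1) 0) (λ.(λ.λ.1 0) 0)
  [4] (λ.λ.1) (λ.(λ.λ.1 0) 0)
  [5] λ.λ.(λ.λ.1 0) 0
  [6] λ.λ.λ.1 0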